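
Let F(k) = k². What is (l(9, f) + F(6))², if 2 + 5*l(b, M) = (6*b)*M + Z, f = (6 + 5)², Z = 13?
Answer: 1809025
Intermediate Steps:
f = 121 (f = 11² = 121)
l(b, M) = 11/5 + 6*M*b/5 (l(b, M) = -⅖ + ((6*b)*M + 13)/5 = -⅖ + (6*M*b + 13)/5 = -⅖ + (13 + 6*M*b)/5 = -⅖ + (13/5 + 6*M*b/5) = 11/5 + 6*M*b/5)
(l(9, f) + F(6))² = ((11/5 + (6/5)*121*9) + 6²)² = ((11/5 + 6534/5) + 36)² = (1309 + 36)² = 1345² = 1809025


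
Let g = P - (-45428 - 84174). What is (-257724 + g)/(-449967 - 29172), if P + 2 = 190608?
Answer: -20828/159713 ≈ -0.13041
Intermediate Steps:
P = 190606 (P = -2 + 190608 = 190606)
g = 320208 (g = 190606 - (-45428 - 84174) = 190606 - 1*(-129602) = 190606 + 129602 = 320208)
(-257724 + g)/(-449967 - 29172) = (-257724 + 320208)/(-449967 - 29172) = 62484/(-479139) = 62484*(-1/479139) = -20828/159713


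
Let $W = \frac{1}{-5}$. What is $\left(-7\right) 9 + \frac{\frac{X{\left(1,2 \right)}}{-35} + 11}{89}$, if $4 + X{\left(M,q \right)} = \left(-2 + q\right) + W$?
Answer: $- \frac{139897}{2225} \approx -62.875$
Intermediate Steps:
$W = - \frac{1}{5} \approx -0.2$
$X{\left(M,q \right)} = - \frac{31}{5} + q$ ($X{\left(M,q \right)} = -4 + \left(\left(-2 + q\right) - \frac{1}{5}\right) = -4 + \left(- \frac{11}{5} + q\right) = - \frac{31}{5} + q$)
$\left(-7\right) 9 + \frac{\frac{X{\left(1,2 \right)}}{-35} + 11}{89} = \left(-7\right) 9 + \frac{\frac{- \frac{31}{5} + 2}{-35} + 11}{89} = -63 + \left(\left(- \frac{21}{5}\right) \left(- \frac{1}{35}\right) + 11\right) \frac{1}{89} = -63 + \left(\frac{3}{25} + 11\right) \frac{1}{89} = -63 + \frac{278}{25} \cdot \frac{1}{89} = -63 + \frac{278}{2225} = - \frac{139897}{2225}$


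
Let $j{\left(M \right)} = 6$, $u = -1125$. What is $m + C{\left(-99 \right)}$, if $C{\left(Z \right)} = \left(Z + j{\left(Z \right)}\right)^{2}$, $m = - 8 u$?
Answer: $17649$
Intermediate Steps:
$m = 9000$ ($m = \left(-8\right) \left(-1125\right) = 9000$)
$C{\left(Z \right)} = \left(6 + Z\right)^{2}$ ($C{\left(Z \right)} = \left(Z + 6\right)^{2} = \left(6 + Z\right)^{2}$)
$m + C{\left(-99 \right)} = 9000 + \left(6 - 99\right)^{2} = 9000 + \left(-93\right)^{2} = 9000 + 8649 = 17649$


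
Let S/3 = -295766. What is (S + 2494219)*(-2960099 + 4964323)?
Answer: 3220629634304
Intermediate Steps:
S = -887298 (S = 3*(-295766) = -887298)
(S + 2494219)*(-2960099 + 4964323) = (-887298 + 2494219)*(-2960099 + 4964323) = 1606921*2004224 = 3220629634304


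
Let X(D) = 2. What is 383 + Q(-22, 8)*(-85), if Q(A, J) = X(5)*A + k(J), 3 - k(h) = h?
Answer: 4548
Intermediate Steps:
k(h) = 3 - h
Q(A, J) = 3 - J + 2*A (Q(A, J) = 2*A + (3 - J) = 3 - J + 2*A)
383 + Q(-22, 8)*(-85) = 383 + (3 - 1*8 + 2*(-22))*(-85) = 383 + (3 - 8 - 44)*(-85) = 383 - 49*(-85) = 383 + 4165 = 4548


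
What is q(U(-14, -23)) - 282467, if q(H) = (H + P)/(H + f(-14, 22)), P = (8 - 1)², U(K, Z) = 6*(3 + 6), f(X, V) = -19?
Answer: -9886242/35 ≈ -2.8246e+5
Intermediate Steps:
U(K, Z) = 54 (U(K, Z) = 6*9 = 54)
P = 49 (P = 7² = 49)
q(H) = (49 + H)/(-19 + H) (q(H) = (H + 49)/(H - 19) = (49 + H)/(-19 + H))
q(U(-14, -23)) - 282467 = (49 + 54)/(-19 + 54) - 282467 = 103/35 - 282467 = -9886242/35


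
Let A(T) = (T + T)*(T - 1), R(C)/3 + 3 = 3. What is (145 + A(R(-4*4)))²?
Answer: 21025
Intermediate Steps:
R(C) = 0 (R(C) = -9 + 3*3 = -9 + 9 = 0)
A(T) = 2*T*(-1 + T) (A(T) = (2*T)*(-1 + T) = 2*T*(-1 + T))
(145 + A(R(-4*4)))² = (145 + 2*0*(-1 + 0))² = (145 + 2*0*(-1))² = (145 + 0)² = 145² = 21025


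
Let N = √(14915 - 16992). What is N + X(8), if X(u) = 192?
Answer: 192 + I*√2077 ≈ 192.0 + 45.574*I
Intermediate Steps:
N = I*√2077 (N = √(-2077) = I*√2077 ≈ 45.574*I)
N + X(8) = I*√2077 + 192 = 192 + I*√2077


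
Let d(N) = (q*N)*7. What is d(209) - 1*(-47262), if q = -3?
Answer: 42873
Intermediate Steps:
d(N) = -21*N (d(N) = -3*N*7 = -21*N)
d(209) - 1*(-47262) = -21*209 - 1*(-47262) = -4389 + 47262 = 42873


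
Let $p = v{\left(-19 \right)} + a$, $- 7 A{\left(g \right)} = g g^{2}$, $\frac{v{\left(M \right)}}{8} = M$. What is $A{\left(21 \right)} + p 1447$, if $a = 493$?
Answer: $492104$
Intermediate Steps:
$v{\left(M \right)} = 8 M$
$A{\left(g \right)} = - \frac{g^{3}}{7}$ ($A{\left(g \right)} = - \frac{g g^{2}}{7} = - \frac{g^{3}}{7}$)
$p = 341$ ($p = 8 \left(-19\right) + 493 = -152 + 493 = 341$)
$A{\left(21 \right)} + p 1447 = - \frac{21^{3}}{7} + 341 \cdot 1447 = \left(- \frac{1}{7}\right) 9261 + 493427 = -1323 + 493427 = 492104$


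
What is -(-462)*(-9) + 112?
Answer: -4046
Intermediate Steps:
-(-462)*(-9) + 112 = -66*63 + 112 = -4158 + 112 = -4046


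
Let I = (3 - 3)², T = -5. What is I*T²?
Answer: 0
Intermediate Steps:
I = 0 (I = 0² = 0)
I*T² = 0*(-5)² = 0*25 = 0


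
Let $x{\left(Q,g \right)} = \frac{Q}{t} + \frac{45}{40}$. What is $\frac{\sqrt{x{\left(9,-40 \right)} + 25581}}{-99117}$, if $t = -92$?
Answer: $- \frac{\sqrt{216526278}}{9118764} \approx -0.0016137$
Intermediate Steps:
$x{\left(Q,g \right)} = \frac{9}{8} - \frac{Q}{92}$ ($x{\left(Q,g \right)} = \frac{Q}{-92} + \frac{45}{40} = Q \left(- \frac{1}{92}\right) + 45 \cdot \frac{1}{40} = - \frac{Q}{92} + \frac{9}{8} = \frac{9}{8} - \frac{Q}{92}$)
$\frac{\sqrt{x{\left(9,-40 \right)} + 25581}}{-99117} = \frac{\sqrt{\left(\frac{9}{8} - \frac{9}{92}\right) + 25581}}{-99117} = \sqrt{\left(\frac{9}{8} - \frac{9}{92}\right) + 25581} \left(- \frac{1}{99117}\right) = \sqrt{\frac{189}{184} + 25581} \left(- \frac{1}{99117}\right) = \sqrt{\frac{4707093}{184}} \left(- \frac{1}{99117}\right) = \frac{\sqrt{216526278}}{92} \left(- \frac{1}{99117}\right) = - \frac{\sqrt{216526278}}{9118764}$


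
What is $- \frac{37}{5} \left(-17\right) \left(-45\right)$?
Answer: $-5661$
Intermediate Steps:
$- \frac{37}{5} \left(-17\right) \left(-45\right) = \left(-37\right) \frac{1}{5} \left(-17\right) \left(-45\right) = \left(- \frac{37}{5}\right) \left(-17\right) \left(-45\right) = \frac{629}{5} \left(-45\right) = -5661$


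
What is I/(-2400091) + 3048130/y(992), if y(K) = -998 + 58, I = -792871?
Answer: -731504408109/225608554 ≈ -3242.4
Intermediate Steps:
y(K) = -940
I/(-2400091) + 3048130/y(992) = -792871/(-2400091) + 3048130/(-940) = -792871*(-1/2400091) + 3048130*(-1/940) = 792871/2400091 - 304813/94 = -731504408109/225608554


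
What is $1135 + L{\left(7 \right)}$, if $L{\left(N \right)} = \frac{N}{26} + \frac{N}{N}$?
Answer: $\frac{29543}{26} \approx 1136.3$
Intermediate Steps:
$L{\left(N \right)} = 1 + \frac{N}{26}$ ($L{\left(N \right)} = N \frac{1}{26} + 1 = \frac{N}{26} + 1 = 1 + \frac{N}{26}$)
$1135 + L{\left(7 \right)} = 1135 + \left(1 + \frac{1}{26} \cdot 7\right) = 1135 + \left(1 + \frac{7}{26}\right) = 1135 + \frac{33}{26} = \frac{29543}{26}$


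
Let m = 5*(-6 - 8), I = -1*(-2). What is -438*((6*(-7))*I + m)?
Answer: 67452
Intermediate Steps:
I = 2
m = -70 (m = 5*(-14) = -70)
-438*((6*(-7))*I + m) = -438*((6*(-7))*2 - 70) = -438*(-42*2 - 70) = -438*(-84 - 70) = -438*(-154) = 67452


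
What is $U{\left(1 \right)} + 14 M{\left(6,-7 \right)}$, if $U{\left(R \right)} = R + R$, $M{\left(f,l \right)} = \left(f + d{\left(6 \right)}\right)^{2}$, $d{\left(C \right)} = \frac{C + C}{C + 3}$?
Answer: $\frac{6794}{9} \approx 754.89$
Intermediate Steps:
$d{\left(C \right)} = \frac{2 C}{3 + C}$
$M{\left(f,l \right)} = \left(\frac{4}{3} + f\right)^{2}$ ($M{\left(f,l \right)} = \left(f + 2 \cdot 6 \frac{1}{3 + 6}\right)^{2} = \left(f + 2 \cdot 6 \cdot \frac{1}{9}\right)^{2} = \left(f + \frac{4}{3}\right)^{2} = \left(\frac{4}{3} + f\right)^{2}$)
$U{\left(R \right)} = 2 R$
$U{\left(1 \right)} + 14 M{\left(6,-7 \right)} = 2 \cdot 1 + 14 \frac{\left(4 + 3 \cdot 6\right)^{2}}{9} = 2 + 14 \frac{\left(4 + 18\right)^{2}}{9} = 2 + 14 \frac{22^{2}}{9} = 2 + 14 \cdot \frac{1}{9} \cdot 484 = 2 + 14 \cdot \frac{484}{9} = 2 + \frac{6776}{9} = \frac{6794}{9}$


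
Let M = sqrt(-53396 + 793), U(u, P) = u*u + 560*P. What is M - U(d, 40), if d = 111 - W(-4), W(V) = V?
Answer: -35625 + I*sqrt(52603) ≈ -35625.0 + 229.35*I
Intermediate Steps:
d = 115 (d = 111 - 1*(-4) = 111 + 4 = 115)
U(u, P) = u**2 + 560*P
M = I*sqrt(52603) (M = sqrt(-52603) = I*sqrt(52603) ≈ 229.35*I)
M - U(d, 40) = I*sqrt(52603) - (115**2 + 560*40) = I*sqrt(52603) - (13225 + 22400) = I*sqrt(52603) - 1*35625 = I*sqrt(52603) - 35625 = -35625 + I*sqrt(52603)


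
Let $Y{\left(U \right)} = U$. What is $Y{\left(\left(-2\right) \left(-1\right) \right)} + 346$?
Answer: $348$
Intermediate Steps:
$Y{\left(\left(-2\right) \left(-1\right) \right)} + 346 = \left(-2\right) \left(-1\right) + 346 = 2 + 346 = 348$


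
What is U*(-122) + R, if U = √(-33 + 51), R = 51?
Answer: 51 - 366*√2 ≈ -466.60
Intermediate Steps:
U = 3*√2 (U = √18 = 3*√2 ≈ 4.2426)
U*(-122) + R = (3*√2)*(-122) + 51 = -366*√2 + 51 = 51 - 366*√2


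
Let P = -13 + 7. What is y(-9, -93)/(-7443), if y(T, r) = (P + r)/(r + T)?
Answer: -11/84354 ≈ -0.00013040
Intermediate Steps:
P = -6
y(T, r) = (-6 + r)/(T + r) (y(T, r) = (-6 + r)/(r + T) = (-6 + r)/(T + r))
y(-9, -93)/(-7443) = ((-6 - 93)/(-9 - 93))/(-7443) = (-99/(-102))*(-1/7443) = -1/102*(-99)*(-1/7443) = (33/34)*(-1/7443) = -11/84354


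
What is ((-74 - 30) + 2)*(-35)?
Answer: 3570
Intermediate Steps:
((-74 - 30) + 2)*(-35) = (-104 + 2)*(-35) = -102*(-35) = 3570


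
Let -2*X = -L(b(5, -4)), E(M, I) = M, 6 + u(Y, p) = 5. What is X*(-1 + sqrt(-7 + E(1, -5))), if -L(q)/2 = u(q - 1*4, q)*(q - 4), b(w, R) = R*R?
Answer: -12 + 12*I*sqrt(6) ≈ -12.0 + 29.394*I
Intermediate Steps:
u(Y, p) = -1 (u(Y, p) = -6 + 5 = -1)
b(w, R) = R**2
L(q) = -8 + 2*q (L(q) = -(-2)*(q - 4) = -(-2)*(-4 + q) = -2*(4 - q) = -8 + 2*q)
X = 12 (X = -(-1)*(-8 + 2*(-4)**2)/2 = -(-1)*(-8 + 2*16)/2 = -(-1)*(-8 + 32)/2 = -(-1)*24/2 = -1/2*(-24) = 12)
X*(-1 + sqrt(-7 + E(1, -5))) = 12*(-1 + sqrt(-7 + 1)) = 12*(-1 + sqrt(-6)) = 12*(-1 + I*sqrt(6)) = -12 + 12*I*sqrt(6)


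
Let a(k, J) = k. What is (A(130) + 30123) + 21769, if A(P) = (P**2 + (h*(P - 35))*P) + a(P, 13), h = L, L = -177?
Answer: -2117028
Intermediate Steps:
h = -177
A(P) = P + P**2 + P*(6195 - 177*P) (A(P) = (P**2 + (-177*(P - 35))*P) + P = (P**2 + (-177*(-35 + P))*P) + P = (P**2 + (6195 - 177*P)*P) + P = (P**2 + P*(6195 - 177*P)) + P = P + P**2 + P*(6195 - 177*P))
(A(130) + 30123) + 21769 = (4*130*(1549 - 44*130) + 30123) + 21769 = (4*130*(1549 - 5720) + 30123) + 21769 = (4*130*(-4171) + 30123) + 21769 = (-2168920 + 30123) + 21769 = -2138797 + 21769 = -2117028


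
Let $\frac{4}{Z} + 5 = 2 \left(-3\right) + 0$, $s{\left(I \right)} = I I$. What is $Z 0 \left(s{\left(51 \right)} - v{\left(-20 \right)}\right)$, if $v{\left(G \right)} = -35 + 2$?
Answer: $0$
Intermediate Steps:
$s{\left(I \right)} = I^{2}$
$v{\left(G \right)} = -33$
$Z = - \frac{4}{11}$ ($Z = \frac{4}{-5 + \left(2 \left(-3\right) + 0\right)} = \frac{4}{-5 + \left(-6 + 0\right)} = \frac{4}{-5 - 6} = \frac{4}{-11} = 4 \left(- \frac{1}{11}\right) = - \frac{4}{11} \approx -0.36364$)
$Z 0 \left(s{\left(51 \right)} - v{\left(-20 \right)}\right) = \left(- \frac{4}{11}\right) 0 \left(51^{2} - -33\right) = 0 \left(2601 + 33\right) = 0 \cdot 2634 = 0$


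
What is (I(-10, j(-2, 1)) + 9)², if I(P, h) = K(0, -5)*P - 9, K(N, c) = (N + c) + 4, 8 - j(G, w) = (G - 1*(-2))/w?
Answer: 100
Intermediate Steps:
j(G, w) = 8 - (2 + G)/w (j(G, w) = 8 - (G - 1*(-2))/w = 8 - (G + 2)/w = 8 - (2 + G)/w)
K(N, c) = 4 + N + c
I(P, h) = -9 - P (I(P, h) = (4 + 0 - 5)*P - 9 = -P - 9 = -9 - P)
(I(-10, j(-2, 1)) + 9)² = ((-9 - 1*(-10)) + 9)² = ((-9 + 10) + 9)² = (1 + 9)² = 10² = 100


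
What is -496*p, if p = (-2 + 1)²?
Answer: -496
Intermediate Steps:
p = 1 (p = (-1)² = 1)
-496*p = -496*1 = -496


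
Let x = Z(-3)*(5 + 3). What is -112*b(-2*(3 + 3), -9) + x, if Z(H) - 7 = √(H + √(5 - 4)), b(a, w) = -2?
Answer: 280 + 8*I*√2 ≈ 280.0 + 11.314*I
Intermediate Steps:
Z(H) = 7 + √(1 + H) (Z(H) = 7 + √(H + √(5 - 4)) = 7 + √(H + √1) = 7 + √(H + 1) = 7 + √(1 + H))
x = 56 + 8*I*√2 (x = (7 + √(1 - 3))*(5 + 3) = (7 + √(-2))*8 = (7 + I*√2)*8 = 56 + 8*I*√2 ≈ 56.0 + 11.314*I)
-112*b(-2*(3 + 3), -9) + x = -112*(-2) + (56 + 8*I*√2) = 224 + (56 + 8*I*√2) = 280 + 8*I*√2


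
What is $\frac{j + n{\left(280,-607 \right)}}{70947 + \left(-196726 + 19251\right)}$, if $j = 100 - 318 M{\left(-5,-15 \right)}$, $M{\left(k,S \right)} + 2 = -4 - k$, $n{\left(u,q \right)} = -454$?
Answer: $\frac{9}{26632} \approx 0.00033794$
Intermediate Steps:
$M{\left(k,S \right)} = -6 - k$ ($M{\left(k,S \right)} = -2 - \left(4 + k\right) = -6 - k$)
$j = 418$ ($j = 100 - 318 \left(-6 - -5\right) = 100 - 318 \left(-6 + 5\right) = 100 - -318 = 100 + 318 = 418$)
$\frac{j + n{\left(280,-607 \right)}}{70947 + \left(-196726 + 19251\right)} = \frac{418 - 454}{70947 + \left(-196726 + 19251\right)} = - \frac{36}{70947 - 177475} = - \frac{36}{-106528} = \left(-36\right) \left(- \frac{1}{106528}\right) = \frac{9}{26632}$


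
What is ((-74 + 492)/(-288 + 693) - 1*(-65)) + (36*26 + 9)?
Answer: 409468/405 ≈ 1011.0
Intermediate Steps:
((-74 + 492)/(-288 + 693) - 1*(-65)) + (36*26 + 9) = (418/405 + 65) + (936 + 9) = (418*(1/405) + 65) + 945 = (418/405 + 65) + 945 = 26743/405 + 945 = 409468/405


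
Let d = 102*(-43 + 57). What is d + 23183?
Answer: 24611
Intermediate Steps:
d = 1428 (d = 102*14 = 1428)
d + 23183 = 1428 + 23183 = 24611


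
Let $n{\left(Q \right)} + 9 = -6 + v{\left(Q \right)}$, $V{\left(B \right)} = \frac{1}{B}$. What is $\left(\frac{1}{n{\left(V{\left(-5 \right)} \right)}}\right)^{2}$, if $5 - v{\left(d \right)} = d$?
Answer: $\frac{25}{2401} \approx 0.010412$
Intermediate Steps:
$v{\left(d \right)} = 5 - d$
$n{\left(Q \right)} = -10 - Q$ ($n{\left(Q \right)} = -9 - \left(1 + Q\right) = -10 - Q$)
$\left(\frac{1}{n{\left(V{\left(-5 \right)} \right)}}\right)^{2} = \left(\frac{1}{-10 - \frac{1}{-5}}\right)^{2} = \left(\frac{1}{-10 - - \frac{1}{5}}\right)^{2} = \left(\frac{1}{-10 + \frac{1}{5}}\right)^{2} = \left(\frac{1}{- \frac{49}{5}}\right)^{2} = \left(- \frac{5}{49}\right)^{2} = \frac{25}{2401}$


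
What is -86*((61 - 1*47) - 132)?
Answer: 10148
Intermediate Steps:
-86*((61 - 1*47) - 132) = -86*((61 - 47) - 132) = -86*(14 - 132) = -86*(-118) = 10148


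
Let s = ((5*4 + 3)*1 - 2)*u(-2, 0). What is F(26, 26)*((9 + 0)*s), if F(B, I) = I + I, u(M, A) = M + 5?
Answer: 29484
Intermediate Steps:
u(M, A) = 5 + M
F(B, I) = 2*I
s = 63 (s = ((5*4 + 3)*1 - 2)*(5 - 2) = ((20 + 3)*1 - 2)*3 = (23*1 - 2)*3 = (23 - 2)*3 = 21*3 = 63)
F(26, 26)*((9 + 0)*s) = (2*26)*((9 + 0)*63) = 52*(9*63) = 52*567 = 29484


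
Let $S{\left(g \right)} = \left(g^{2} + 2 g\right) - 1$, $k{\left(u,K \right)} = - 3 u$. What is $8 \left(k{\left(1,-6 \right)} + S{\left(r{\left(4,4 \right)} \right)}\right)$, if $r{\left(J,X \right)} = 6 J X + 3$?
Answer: $79960$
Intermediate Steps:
$r{\left(J,X \right)} = 3 + 6 J X$ ($r{\left(J,X \right)} = 6 J X + 3 = 3 + 6 J X$)
$S{\left(g \right)} = -1 + g^{2} + 2 g$
$8 \left(k{\left(1,-6 \right)} + S{\left(r{\left(4,4 \right)} \right)}\right) = 8 \left(\left(-3\right) 1 + \left(-1 + \left(3 + 6 \cdot 4 \cdot 4\right)^{2} + 2 \left(3 + 6 \cdot 4 \cdot 4\right)\right)\right) = 8 \left(-3 + \left(-1 + \left(3 + 96\right)^{2} + 2 \left(3 + 96\right)\right)\right) = 8 \left(-3 + \left(-1 + 99^{2} + 2 \cdot 99\right)\right) = 8 \left(-3 + \left(-1 + 9801 + 198\right)\right) = 8 \left(-3 + 9998\right) = 8 \cdot 9995 = 79960$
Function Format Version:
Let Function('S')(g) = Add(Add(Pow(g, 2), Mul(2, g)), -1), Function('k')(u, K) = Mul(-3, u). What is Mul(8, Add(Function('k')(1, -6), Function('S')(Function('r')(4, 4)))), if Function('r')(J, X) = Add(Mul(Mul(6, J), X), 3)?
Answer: 79960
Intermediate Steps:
Function('r')(J, X) = Add(3, Mul(6, J, X)) (Function('r')(J, X) = Add(Mul(6, J, X), 3) = Add(3, Mul(6, J, X)))
Function('S')(g) = Add(-1, Pow(g, 2), Mul(2, g))
Mul(8, Add(Function('k')(1, -6), Function('S')(Function('r')(4, 4)))) = Mul(8, Add(Mul(-3, 1), Add(-1, Pow(Add(3, Mul(6, 4, 4)), 2), Mul(2, Add(3, Mul(6, 4, 4)))))) = Mul(8, Add(-3, Add(-1, Pow(Add(3, 96), 2), Mul(2, Add(3, 96))))) = Mul(8, Add(-3, Add(-1, Pow(99, 2), Mul(2, 99)))) = Mul(8, Add(-3, Add(-1, 9801, 198))) = Mul(8, Add(-3, 9998)) = Mul(8, 9995) = 79960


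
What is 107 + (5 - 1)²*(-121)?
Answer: -1829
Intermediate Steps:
107 + (5 - 1)²*(-121) = 107 + 4²*(-121) = 107 + 16*(-121) = 107 - 1936 = -1829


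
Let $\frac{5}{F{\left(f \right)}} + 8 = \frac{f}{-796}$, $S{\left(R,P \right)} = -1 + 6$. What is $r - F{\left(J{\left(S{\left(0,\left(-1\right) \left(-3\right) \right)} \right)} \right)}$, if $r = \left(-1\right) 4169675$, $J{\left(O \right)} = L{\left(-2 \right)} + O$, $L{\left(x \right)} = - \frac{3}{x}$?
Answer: $- \frac{53159178615}{12749} \approx -4.1697 \cdot 10^{6}$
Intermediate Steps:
$S{\left(R,P \right)} = 5$
$J{\left(O \right)} = \frac{3}{2} + O$ ($J{\left(O \right)} = - \frac{3}{-2} + O = \left(-3\right) \left(- \frac{1}{2}\right) + O = \frac{3}{2} + O$)
$r = -4169675$
$F{\left(f \right)} = \frac{5}{-8 - \frac{f}{796}}$ ($F{\left(f \right)} = \frac{5}{-8 + \frac{f}{-796}} = \frac{5}{-8 + f \left(- \frac{1}{796}\right)} = \frac{5}{-8 - \frac{f}{796}}$)
$r - F{\left(J{\left(S{\left(0,\left(-1\right) \left(-3\right) \right)} \right)} \right)} = -4169675 - - \frac{3980}{6368 + \left(\frac{3}{2} + 5\right)} = -4169675 - - \frac{3980}{6368 + \frac{13}{2}} = -4169675 - - \frac{3980}{\frac{12749}{2}} = -4169675 - \left(-3980\right) \frac{2}{12749} = -4169675 - - \frac{7960}{12749} = -4169675 + \frac{7960}{12749} = - \frac{53159178615}{12749}$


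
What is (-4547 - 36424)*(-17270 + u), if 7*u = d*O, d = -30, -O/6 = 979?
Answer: -323846490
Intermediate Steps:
O = -5874 (O = -6*979 = -5874)
u = 176220/7 (u = (-30*(-5874))/7 = (⅐)*176220 = 176220/7 ≈ 25174.)
(-4547 - 36424)*(-17270 + u) = (-4547 - 36424)*(-17270 + 176220/7) = -40971*55330/7 = -323846490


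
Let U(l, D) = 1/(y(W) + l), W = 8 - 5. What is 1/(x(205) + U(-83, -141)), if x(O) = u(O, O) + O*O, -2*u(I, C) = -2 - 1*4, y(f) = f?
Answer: 80/3362239 ≈ 2.3794e-5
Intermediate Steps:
W = 3
U(l, D) = 1/(3 + l)
u(I, C) = 3 (u(I, C) = -(-2 - 1*4)/2 = -(-2 - 4)/2 = -½*(-6) = 3)
x(O) = 3 + O² (x(O) = 3 + O*O = 3 + O²)
1/(x(205) + U(-83, -141)) = 1/((3 + 205²) + 1/(3 - 83)) = 1/((3 + 42025) + 1/(-80)) = 1/(42028 - 1/80) = 1/(3362239/80) = 80/3362239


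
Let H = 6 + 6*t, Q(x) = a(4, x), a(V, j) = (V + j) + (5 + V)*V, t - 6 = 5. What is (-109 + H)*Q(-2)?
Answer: -1406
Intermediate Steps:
t = 11 (t = 6 + 5 = 11)
a(V, j) = V + j + V*(5 + V) (a(V, j) = (V + j) + V*(5 + V) = V + j + V*(5 + V))
Q(x) = 40 + x (Q(x) = x + 4**2 + 6*4 = x + 16 + 24 = 40 + x)
H = 72 (H = 6 + 6*11 = 6 + 66 = 72)
(-109 + H)*Q(-2) = (-109 + 72)*(40 - 2) = -37*38 = -1406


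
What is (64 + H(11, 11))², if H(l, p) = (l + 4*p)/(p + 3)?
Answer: 904401/196 ≈ 4614.3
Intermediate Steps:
H(l, p) = (l + 4*p)/(3 + p)
(64 + H(11, 11))² = (64 + (11 + 4*11)/(3 + 11))² = (64 + (11 + 44)/14)² = (64 + (1/14)*55)² = (64 + 55/14)² = (951/14)² = 904401/196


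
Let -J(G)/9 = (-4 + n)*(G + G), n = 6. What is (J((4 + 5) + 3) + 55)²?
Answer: 142129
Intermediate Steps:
J(G) = -36*G (J(G) = -9*(-4 + 6)*(G + G) = -18*2*G = -36*G)
(J((4 + 5) + 3) + 55)² = (-36*((4 + 5) + 3) + 55)² = (-36*(9 + 3) + 55)² = (-36*12 + 55)² = (-432 + 55)² = (-377)² = 142129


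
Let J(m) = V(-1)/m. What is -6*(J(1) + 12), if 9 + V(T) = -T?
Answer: -24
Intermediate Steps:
V(T) = -9 - T
J(m) = -8/m (J(m) = (-9 - 1*(-1))/m = (-9 + 1)/m = -8/m)
-6*(J(1) + 12) = -6*(-8/1 + 12) = -6*(-8*1 + 12) = -6*(-8 + 12) = -6*4 = -24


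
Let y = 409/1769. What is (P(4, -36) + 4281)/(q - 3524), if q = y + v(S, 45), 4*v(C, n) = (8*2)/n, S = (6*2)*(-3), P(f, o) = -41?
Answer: -337525200/280502539 ≈ -1.2033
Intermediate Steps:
S = -36 (S = 12*(-3) = -36)
y = 409/1769 (y = 409*(1/1769) = 409/1769 ≈ 0.23120)
v(C, n) = 4/n (v(C, n) = ((8*2)/n)/4 = (16/n)/4 = 4/n)
q = 25481/79605 (q = 409/1769 + 4/45 = 25481/79605 ≈ 0.32009)
(P(4, -36) + 4281)/(q - 3524) = (-41 + 4281)/(25481/79605 - 3524) = 4240/(-280502539/79605) = 4240*(-79605/280502539) = -337525200/280502539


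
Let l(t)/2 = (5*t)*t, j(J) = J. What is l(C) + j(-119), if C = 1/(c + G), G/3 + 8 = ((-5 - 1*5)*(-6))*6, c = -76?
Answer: -11428759/96040 ≈ -119.00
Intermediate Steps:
G = 1056 (G = -24 + 3*(((-5 - 1*5)*(-6))*6) = -24 + 3*(((-5 - 5)*(-6))*6) = -24 + 3*(-10*(-6)*6) = -24 + 3*(60*6) = -24 + 3*360 = -24 + 1080 = 1056)
C = 1/980 (C = 1/(-76 + 1056) = 1/980 ≈ 0.0010204)
l(t) = 10*t² (l(t) = 2*((5*t)*t) = 2*(5*t²) = 10*t²)
l(C) + j(-119) = 10*(1/980)² - 119 = 10*(1/960400) - 119 = 1/96040 - 119 = -11428759/96040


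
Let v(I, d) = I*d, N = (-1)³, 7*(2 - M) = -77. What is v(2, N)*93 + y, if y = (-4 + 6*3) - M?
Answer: -185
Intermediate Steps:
M = 13 (M = 2 - ⅐*(-77) = 2 + 11 = 13)
N = -1
y = 1 (y = (-4 + 6*3) - 1*13 = (-4 + 18) - 13 = 14 - 13 = 1)
v(2, N)*93 + y = (2*(-1))*93 + 1 = -2*93 + 1 = -186 + 1 = -185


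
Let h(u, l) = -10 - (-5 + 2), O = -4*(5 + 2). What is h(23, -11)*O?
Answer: 196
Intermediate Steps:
O = -28 (O = -4*7 = -28)
h(u, l) = -7 (h(u, l) = -10 - 1*(-3) = -10 + 3 = -7)
h(23, -11)*O = -7*(-28) = 196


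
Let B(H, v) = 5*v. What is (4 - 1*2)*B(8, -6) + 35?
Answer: -25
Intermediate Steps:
(4 - 1*2)*B(8, -6) + 35 = (4 - 1*2)*(5*(-6)) + 35 = (4 - 2)*(-30) + 35 = 2*(-30) + 35 = -60 + 35 = -25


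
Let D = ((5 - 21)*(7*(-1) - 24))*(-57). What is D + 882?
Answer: -27390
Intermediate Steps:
D = -28272 (D = -16*(-7 - 24)*(-57) = -16*(-31)*(-57) = 496*(-57) = -28272)
D + 882 = -28272 + 882 = -27390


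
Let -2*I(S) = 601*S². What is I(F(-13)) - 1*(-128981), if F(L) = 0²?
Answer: 128981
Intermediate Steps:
F(L) = 0
I(S) = -601*S²/2
I(F(-13)) - 1*(-128981) = -601/2*0² - 1*(-128981) = -601/2*0 + 128981 = 0 + 128981 = 128981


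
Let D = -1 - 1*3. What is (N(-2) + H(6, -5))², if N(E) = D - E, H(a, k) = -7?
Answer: 81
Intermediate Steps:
D = -4 (D = -1 - 3 = -4)
N(E) = -4 - E
(N(-2) + H(6, -5))² = ((-4 - 1*(-2)) - 7)² = ((-4 + 2) - 7)² = (-2 - 7)² = (-9)² = 81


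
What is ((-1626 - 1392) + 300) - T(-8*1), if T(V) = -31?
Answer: -2687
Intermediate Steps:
((-1626 - 1392) + 300) - T(-8*1) = ((-1626 - 1392) + 300) - 1*(-31) = (-3018 + 300) + 31 = -2718 + 31 = -2687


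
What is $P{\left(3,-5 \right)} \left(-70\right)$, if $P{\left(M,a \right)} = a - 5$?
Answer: $700$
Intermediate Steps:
$P{\left(M,a \right)} = -5 + a$ ($P{\left(M,a \right)} = a - 5 = -5 + a$)
$P{\left(3,-5 \right)} \left(-70\right) = \left(-5 - 5\right) \left(-70\right) = \left(-10\right) \left(-70\right) = 700$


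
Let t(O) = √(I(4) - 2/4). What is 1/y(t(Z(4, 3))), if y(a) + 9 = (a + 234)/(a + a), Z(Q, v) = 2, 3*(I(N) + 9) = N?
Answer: -1666/342697 + 3276*I*√6/342697 ≈ -0.0048614 + 0.023416*I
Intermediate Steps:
I(N) = -9 + N/3
t(O) = 7*I*√6/6 (t(O) = √((-9 + (⅓)*4) - 2/4) = √((-9 + 4/3) - 2*¼) = √(-23/3 - ½) = √(-49/6) = 7*I*√6/6)
y(a) = -9 + (234 + a)/(2*a) (y(a) = -9 + (a + 234)/(a + a) = -9 + (234 + a)/((2*a)) = -9 + (234 + a)*(1/(2*a)) = -9 + (234 + a)/(2*a))
1/y(t(Z(4, 3))) = 1/(-17/2 + 117/((7*I*√6/6))) = 1/(-17/2 + 117*(-I*√6/7)) = 1/(-17/2 - 117*I*√6/7)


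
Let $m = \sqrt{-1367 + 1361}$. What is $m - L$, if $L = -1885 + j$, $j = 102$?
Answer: $1783 + i \sqrt{6} \approx 1783.0 + 2.4495 i$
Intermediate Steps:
$L = -1783$ ($L = -1885 + 102 = -1783$)
$m = i \sqrt{6}$ ($m = \sqrt{-6} = i \sqrt{6} \approx 2.4495 i$)
$m - L = i \sqrt{6} - -1783 = i \sqrt{6} + 1783 = 1783 + i \sqrt{6}$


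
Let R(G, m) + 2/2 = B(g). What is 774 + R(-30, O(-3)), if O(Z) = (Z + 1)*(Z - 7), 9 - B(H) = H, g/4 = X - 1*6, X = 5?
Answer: 786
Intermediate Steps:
g = -4 (g = 4*(5 - 1*6) = 4*(5 - 6) = 4*(-1) = -4)
B(H) = 9 - H
O(Z) = (1 + Z)*(-7 + Z)
R(G, m) = 12 (R(G, m) = -1 + (9 - 1*(-4)) = -1 + (9 + 4) = -1 + 13 = 12)
774 + R(-30, O(-3)) = 774 + 12 = 786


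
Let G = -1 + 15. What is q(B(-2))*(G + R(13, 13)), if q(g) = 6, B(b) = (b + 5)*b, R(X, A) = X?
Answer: 162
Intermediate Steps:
B(b) = b*(5 + b) (B(b) = (5 + b)*b = b*(5 + b))
G = 14
q(B(-2))*(G + R(13, 13)) = 6*(14 + 13) = 6*27 = 162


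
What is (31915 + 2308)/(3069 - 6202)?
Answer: -34223/3133 ≈ -10.923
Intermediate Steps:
(31915 + 2308)/(3069 - 6202) = 34223/(-3133) = 34223*(-1/3133) = -34223/3133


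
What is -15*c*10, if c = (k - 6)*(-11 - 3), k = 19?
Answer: 27300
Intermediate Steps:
c = -182 (c = (19 - 6)*(-11 - 3) = 13*(-14) = -182)
-15*c*10 = -15*(-182)*10 = 2730*10 = 27300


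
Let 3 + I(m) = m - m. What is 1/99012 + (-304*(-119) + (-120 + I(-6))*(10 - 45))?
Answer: 4008104773/99012 ≈ 40481.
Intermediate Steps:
I(m) = -3 (I(m) = -3 + (m - m) = -3 + 0 = -3)
1/99012 + (-304*(-119) + (-120 + I(-6))*(10 - 45)) = 1/99012 + (-304*(-119) + (-120 - 3)*(10 - 45)) = 1/99012 + (36176 - 123*(-35)) = 1/99012 + (36176 + 4305) = 1/99012 + 40481 = 4008104773/99012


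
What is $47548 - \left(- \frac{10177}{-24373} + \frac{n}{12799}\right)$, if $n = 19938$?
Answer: $\frac{14831983679499}{311950027} \approx 47546.0$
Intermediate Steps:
$47548 - \left(- \frac{10177}{-24373} + \frac{n}{12799}\right) = 47548 - \left(- \frac{10177}{-24373} + \frac{19938}{12799}\right) = 47548 - \left(\left(-10177\right) \left(- \frac{1}{24373}\right) + 19938 \cdot \frac{1}{12799}\right) = 47548 - \left(\frac{10177}{24373} + \frac{19938}{12799}\right) = 47548 - \frac{616204297}{311950027} = \frac{14831983679499}{311950027}$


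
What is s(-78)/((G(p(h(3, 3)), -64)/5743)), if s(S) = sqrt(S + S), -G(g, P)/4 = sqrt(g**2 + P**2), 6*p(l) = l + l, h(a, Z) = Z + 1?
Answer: -17229*I*sqrt(89895)/18440 ≈ -280.13*I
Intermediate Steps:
h(a, Z) = 1 + Z
p(l) = l/3 (p(l) = (l + l)/6 = (2*l)/6 = l/3)
G(g, P) = -4*sqrt(P**2 + g**2) (G(g, P) = -4*sqrt(g**2 + P**2) = -4*sqrt(P**2 + g**2))
s(S) = sqrt(2)*sqrt(S) (s(S) = sqrt(2*S) = sqrt(2)*sqrt(S))
s(-78)/((G(p(h(3, 3)), -64)/5743)) = (sqrt(2)*sqrt(-78))/((-4*sqrt((-64)**2 + ((1 + 3)/3)**2)/5743)) = (sqrt(2)*(I*sqrt(78)))/((-4*sqrt(4096 + ((1/3)*4)**2)*(1/5743))) = (2*I*sqrt(39))/((-4*sqrt(4096 + (4/3)**2)*(1/5743))) = (2*I*sqrt(39))/((-4*sqrt(4096 + 16/9)*(1/5743))) = (2*I*sqrt(39))/((-16*sqrt(2305)/3*(1/5743))) = (2*I*sqrt(39))/((-16*sqrt(2305)/17229)) = (2*I*sqrt(39))*(-17229*sqrt(2305)/36880) = -17229*I*sqrt(89895)/18440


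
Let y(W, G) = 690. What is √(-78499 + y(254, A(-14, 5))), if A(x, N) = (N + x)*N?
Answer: I*√77809 ≈ 278.94*I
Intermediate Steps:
A(x, N) = N*(N + x)
√(-78499 + y(254, A(-14, 5))) = √(-78499 + 690) = √(-77809) = I*√77809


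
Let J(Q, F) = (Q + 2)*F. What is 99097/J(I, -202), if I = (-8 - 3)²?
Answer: -2417/606 ≈ -3.9884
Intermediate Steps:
I = 121 (I = (-11)² = 121)
J(Q, F) = F*(2 + Q) (J(Q, F) = (2 + Q)*F = F*(2 + Q))
99097/J(I, -202) = 99097/((-202*(2 + 121))) = 99097/((-202*123)) = 99097/(-24846) = 99097*(-1/24846) = -2417/606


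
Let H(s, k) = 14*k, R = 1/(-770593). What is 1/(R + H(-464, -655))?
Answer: -770593/7066337811 ≈ -0.00010905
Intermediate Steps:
R = -1/770593 ≈ -1.2977e-6
1/(R + H(-464, -655)) = 1/(-1/770593 + 14*(-655)) = 1/(-1/770593 - 9170) = 1/(-7066337811/770593) = -770593/7066337811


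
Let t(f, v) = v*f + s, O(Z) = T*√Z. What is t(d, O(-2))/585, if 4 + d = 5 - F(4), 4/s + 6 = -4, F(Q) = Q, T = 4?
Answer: -2/2925 - 4*I*√2/195 ≈ -0.00068376 - 0.02901*I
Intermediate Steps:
s = -⅖ (s = 4/(-6 - 4) = 4/(-10) = 4*(-⅒) = -⅖ ≈ -0.40000)
O(Z) = 4*√Z
d = -3 (d = -4 + (5 - 1*4) = -4 + (5 - 4) = -4 + 1 = -3)
t(f, v) = -⅖ + f*v (t(f, v) = v*f - ⅖ = f*v - ⅖ = -⅖ + f*v)
t(d, O(-2))/585 = (-⅖ - 12*√(-2))/585 = (-⅖ - 12*I*√2)*(1/585) = -2/2925 - 4*I*√2/195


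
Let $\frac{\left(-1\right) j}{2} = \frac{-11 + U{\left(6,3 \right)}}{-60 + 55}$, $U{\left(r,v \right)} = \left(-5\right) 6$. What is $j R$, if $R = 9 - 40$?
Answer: $\frac{2542}{5} \approx 508.4$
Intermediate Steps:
$U{\left(r,v \right)} = -30$
$R = -31$
$j = - \frac{82}{5}$ ($j = - 2 \frac{-11 - 30}{-60 + 55} = - 2 \left(- \frac{41}{-5}\right) = - 2 \left(\left(-41\right) \left(- \frac{1}{5}\right)\right) = \left(-2\right) \frac{41}{5} = - \frac{82}{5} \approx -16.4$)
$j R = \left(- \frac{82}{5}\right) \left(-31\right) = \frac{2542}{5}$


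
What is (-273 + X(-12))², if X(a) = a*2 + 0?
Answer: 88209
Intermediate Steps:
X(a) = 2*a (X(a) = 2*a + 0 = 2*a)
(-273 + X(-12))² = (-273 + 2*(-12))² = (-273 - 24)² = (-297)² = 88209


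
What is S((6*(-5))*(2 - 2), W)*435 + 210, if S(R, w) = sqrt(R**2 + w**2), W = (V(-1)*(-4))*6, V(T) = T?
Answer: 10650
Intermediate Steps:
W = 24 (W = -1*(-4)*6 = 4*6 = 24)
S((6*(-5))*(2 - 2), W)*435 + 210 = sqrt(((6*(-5))*(2 - 2))**2 + 24**2)*435 + 210 = sqrt((-30*0)**2 + 576)*435 + 210 = sqrt(0**2 + 576)*435 + 210 = sqrt(0 + 576)*435 + 210 = sqrt(576)*435 + 210 = 24*435 + 210 = 10440 + 210 = 10650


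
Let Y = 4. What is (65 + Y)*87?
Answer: 6003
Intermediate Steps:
(65 + Y)*87 = (65 + 4)*87 = 69*87 = 6003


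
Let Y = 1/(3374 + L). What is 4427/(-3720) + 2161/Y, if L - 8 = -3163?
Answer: 1760519053/3720 ≈ 4.7326e+5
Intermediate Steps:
L = -3155 (L = 8 - 3163 = -3155)
Y = 1/219 (Y = 1/(3374 - 3155) = 1/219 ≈ 0.0045662)
4427/(-3720) + 2161/Y = 4427/(-3720) + 2161/(1/219) = 4427*(-1/3720) + 2161*219 = -4427/3720 + 473259 = 1760519053/3720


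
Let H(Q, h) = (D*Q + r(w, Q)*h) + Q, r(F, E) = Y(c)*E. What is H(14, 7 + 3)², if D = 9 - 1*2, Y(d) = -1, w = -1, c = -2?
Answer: 784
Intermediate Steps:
r(F, E) = -E
D = 7 (D = 9 - 2 = 7)
H(Q, h) = 8*Q - Q*h (H(Q, h) = (7*Q + (-Q)*h) + Q = (7*Q - Q*h) + Q = 8*Q - Q*h)
H(14, 7 + 3)² = (14*(8 - (7 + 3)))² = (14*(8 - 1*10))² = (14*(8 - 10))² = (14*(-2))² = (-28)² = 784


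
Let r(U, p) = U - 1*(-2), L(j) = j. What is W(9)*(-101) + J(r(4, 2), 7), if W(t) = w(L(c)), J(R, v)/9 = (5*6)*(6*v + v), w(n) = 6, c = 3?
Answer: 12624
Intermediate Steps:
r(U, p) = 2 + U (r(U, p) = U + 2 = 2 + U)
J(R, v) = 1890*v (J(R, v) = 9*((5*6)*(6*v + v)) = 9*(30*(7*v)) = 9*(210*v) = 1890*v)
W(t) = 6
W(9)*(-101) + J(r(4, 2), 7) = 6*(-101) + 1890*7 = -606 + 13230 = 12624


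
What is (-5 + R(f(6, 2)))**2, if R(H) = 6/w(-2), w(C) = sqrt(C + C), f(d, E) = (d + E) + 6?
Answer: 16 + 30*I ≈ 16.0 + 30.0*I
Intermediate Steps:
f(d, E) = 6 + E + d (f(d, E) = (E + d) + 6 = 6 + E + d)
w(C) = sqrt(2)*sqrt(C) (w(C) = sqrt(2*C) = sqrt(2)*sqrt(C))
R(H) = -3*I (R(H) = 6/((sqrt(2)*sqrt(-2))) = 6/((sqrt(2)*(I*sqrt(2)))) = 6/((2*I)) = 6*(-I/2) = -3*I)
(-5 + R(f(6, 2)))**2 = (-5 - 3*I)**2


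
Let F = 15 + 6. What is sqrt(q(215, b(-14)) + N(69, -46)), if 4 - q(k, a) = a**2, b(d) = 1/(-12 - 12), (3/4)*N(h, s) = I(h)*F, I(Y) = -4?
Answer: I*sqrt(62209)/24 ≈ 10.392*I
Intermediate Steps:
F = 21
N(h, s) = -112 (N(h, s) = 4*(-4*21)/3 = (4/3)*(-84) = -112)
b(d) = -1/24 (b(d) = 1/(-24) = -1/24)
q(k, a) = 4 - a**2
sqrt(q(215, b(-14)) + N(69, -46)) = sqrt((4 - (-1/24)**2) - 112) = sqrt((4 - 1*1/576) - 112) = sqrt((4 - 1/576) - 112) = sqrt(2303/576 - 112) = sqrt(-62209/576) = I*sqrt(62209)/24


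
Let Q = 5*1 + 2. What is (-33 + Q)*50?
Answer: -1300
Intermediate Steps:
Q = 7 (Q = 5 + 2 = 7)
(-33 + Q)*50 = (-33 + 7)*50 = -26*50 = -1300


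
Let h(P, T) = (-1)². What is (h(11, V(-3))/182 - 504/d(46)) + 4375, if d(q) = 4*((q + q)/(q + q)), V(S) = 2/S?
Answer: 773319/182 ≈ 4249.0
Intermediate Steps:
h(P, T) = 1
d(q) = 4 (d(q) = 4*((2*q)/((2*q))) = 4*((2*q)*(1/(2*q))) = 4*1 = 4)
(h(11, V(-3))/182 - 504/d(46)) + 4375 = (1/182 - 504/4) + 4375 = (1*(1/182) - 504*¼) + 4375 = (1/182 - 126) + 4375 = -22931/182 + 4375 = 773319/182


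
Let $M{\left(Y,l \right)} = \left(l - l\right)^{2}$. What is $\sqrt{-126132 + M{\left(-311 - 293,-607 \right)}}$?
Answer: $2 i \sqrt{31533} \approx 355.15 i$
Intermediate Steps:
$M{\left(Y,l \right)} = 0$ ($M{\left(Y,l \right)} = 0^{2} = 0$)
$\sqrt{-126132 + M{\left(-311 - 293,-607 \right)}} = \sqrt{-126132 + 0} = \sqrt{-126132} = 2 i \sqrt{31533}$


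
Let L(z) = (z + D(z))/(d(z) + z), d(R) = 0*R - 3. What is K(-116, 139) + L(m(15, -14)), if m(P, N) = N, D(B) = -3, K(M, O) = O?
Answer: 140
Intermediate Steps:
d(R) = -3 (d(R) = 0 - 3 = -3)
L(z) = 1 (L(z) = (z - 3)/(-3 + z) = (-3 + z)/(-3 + z) = 1)
K(-116, 139) + L(m(15, -14)) = 139 + 1 = 140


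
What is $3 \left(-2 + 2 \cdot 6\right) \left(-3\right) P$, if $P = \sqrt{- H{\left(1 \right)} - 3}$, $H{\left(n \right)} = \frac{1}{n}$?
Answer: $- 180 i \approx - 180.0 i$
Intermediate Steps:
$P = 2 i$ ($P = \sqrt{- 1^{-1} - 3} = \sqrt{\left(-1\right) 1 - 3} = \sqrt{-1 - 3} = \sqrt{-4} = 2 i \approx 2.0 i$)
$3 \left(-2 + 2 \cdot 6\right) \left(-3\right) P = 3 \left(-2 + 2 \cdot 6\right) \left(-3\right) 2 i = 3 \left(-2 + 12\right) \left(-3\right) 2 i = 3 \cdot 10 \left(-3\right) 2 i = 30 \left(-3\right) 2 i = - 90 \cdot 2 i = - 180 i$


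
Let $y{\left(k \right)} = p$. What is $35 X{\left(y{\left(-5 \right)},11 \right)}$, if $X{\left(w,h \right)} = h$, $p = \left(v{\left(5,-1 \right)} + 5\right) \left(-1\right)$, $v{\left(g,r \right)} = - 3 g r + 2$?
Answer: $385$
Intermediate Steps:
$v{\left(g,r \right)} = 2 - 3 g r$ ($v{\left(g,r \right)} = - 3 g r + 2 = 2 - 3 g r$)
$p = -22$ ($p = \left(\left(2 - 15 \left(-1\right)\right) + 5\right) \left(-1\right) = \left(\left(2 + 15\right) + 5\right) \left(-1\right) = \left(17 + 5\right) \left(-1\right) = 22 \left(-1\right) = -22$)
$y{\left(k \right)} = -22$
$35 X{\left(y{\left(-5 \right)},11 \right)} = 35 \cdot 11 = 385$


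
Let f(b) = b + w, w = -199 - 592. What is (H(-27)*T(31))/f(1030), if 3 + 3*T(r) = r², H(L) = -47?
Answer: -45026/717 ≈ -62.798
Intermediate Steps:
T(r) = -1 + r²/3
w = -791
f(b) = -791 + b (f(b) = b - 791 = -791 + b)
(H(-27)*T(31))/f(1030) = (-47*(-1 + (⅓)*31²))/(-791 + 1030) = -47*(-1 + (⅓)*961)/239 = -47*(-1 + 961/3)*(1/239) = -47*958/3*(1/239) = -45026/3*1/239 = -45026/717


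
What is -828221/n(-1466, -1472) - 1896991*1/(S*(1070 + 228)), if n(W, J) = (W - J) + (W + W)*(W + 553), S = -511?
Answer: 1132189043316/443885867579 ≈ 2.5506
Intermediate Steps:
n(W, J) = W - J + 2*W*(553 + W) (n(W, J) = (W - J) + (2*W)*(553 + W) = (W - J) + 2*W*(553 + W) = W - J + 2*W*(553 + W))
-828221/n(-1466, -1472) - 1896991*1/(S*(1070 + 228)) = -828221/(-1*(-1472) + 2*(-1466)² + 1107*(-1466)) - 1896991*(-1/(511*(1070 + 228))) = -828221/(1472 + 2*2149156 - 1622862) - 1896991/((-511*1298)) = -828221/(1472 + 4298312 - 1622862) - 1896991/(-663278) = -828221/2676922 - 1896991*(-1/663278) = -828221*1/2676922 + 1896991/663278 = -828221/2676922 + 1896991/663278 = 1132189043316/443885867579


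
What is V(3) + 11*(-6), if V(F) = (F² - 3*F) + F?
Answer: -63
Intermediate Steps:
V(F) = F² - 2*F
V(3) + 11*(-6) = 3*(-2 + 3) + 11*(-6) = 3*1 - 66 = 3 - 66 = -63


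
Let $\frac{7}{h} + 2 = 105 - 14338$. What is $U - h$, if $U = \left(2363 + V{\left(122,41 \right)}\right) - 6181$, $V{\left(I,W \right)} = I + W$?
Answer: $- \frac{52028918}{14235} \approx -3655.0$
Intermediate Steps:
$h = - \frac{7}{14235}$ ($h = \frac{7}{-2 + \left(105 - 14338\right)} = \frac{7}{-2 - 14233} = \frac{7}{-14235} = 7 \left(- \frac{1}{14235}\right) = - \frac{7}{14235} \approx -0.00049175$)
$U = -3655$ ($U = \left(2363 + \left(122 + 41\right)\right) - 6181 = \left(2363 + 163\right) - 6181 = 2526 - 6181 = -3655$)
$U - h = -3655 - - \frac{7}{14235} = -3655 + \frac{7}{14235} = - \frac{52028918}{14235}$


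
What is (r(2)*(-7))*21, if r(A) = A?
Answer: -294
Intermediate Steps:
(r(2)*(-7))*21 = (2*(-7))*21 = -14*21 = -294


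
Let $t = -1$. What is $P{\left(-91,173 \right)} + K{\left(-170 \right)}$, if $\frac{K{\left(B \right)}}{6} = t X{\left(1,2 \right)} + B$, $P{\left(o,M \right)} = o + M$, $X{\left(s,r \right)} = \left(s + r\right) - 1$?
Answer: $-950$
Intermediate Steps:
$X{\left(s,r \right)} = -1 + r + s$ ($X{\left(s,r \right)} = \left(r + s\right) - 1 = -1 + r + s$)
$P{\left(o,M \right)} = M + o$
$K{\left(B \right)} = -12 + 6 B$ ($K{\left(B \right)} = 6 \left(- (-1 + 2 + 1) + B\right) = 6 \left(\left(-1\right) 2 + B\right) = 6 \left(-2 + B\right) = -12 + 6 B$)
$P{\left(-91,173 \right)} + K{\left(-170 \right)} = \left(173 - 91\right) + \left(-12 + 6 \left(-170\right)\right) = 82 - 1032 = -950$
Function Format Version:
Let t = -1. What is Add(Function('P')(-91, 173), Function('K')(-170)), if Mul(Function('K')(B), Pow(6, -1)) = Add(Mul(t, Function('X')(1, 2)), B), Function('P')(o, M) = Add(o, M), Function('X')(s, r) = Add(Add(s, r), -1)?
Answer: -950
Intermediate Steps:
Function('X')(s, r) = Add(-1, r, s) (Function('X')(s, r) = Add(Add(r, s), -1) = Add(-1, r, s))
Function('P')(o, M) = Add(M, o)
Function('K')(B) = Add(-12, Mul(6, B)) (Function('K')(B) = Mul(6, Add(Mul(-1, Add(-1, 2, 1)), B)) = Mul(6, Add(Mul(-1, 2), B)) = Mul(6, Add(-2, B)) = Add(-12, Mul(6, B)))
Add(Function('P')(-91, 173), Function('K')(-170)) = Add(Add(173, -91), Add(-12, Mul(6, -170))) = Add(82, Add(-12, -1020)) = Add(82, -1032) = -950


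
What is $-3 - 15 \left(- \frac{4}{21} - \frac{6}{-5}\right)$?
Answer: $- \frac{127}{7} \approx -18.143$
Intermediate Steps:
$-3 - 15 \left(- \frac{4}{21} - \frac{6}{-5}\right) = -3 - 15 \left(\left(-4\right) \frac{1}{21} - - \frac{6}{5}\right) = -3 - 15 \left(- \frac{4}{21} + \frac{6}{5}\right) = -3 - \frac{106}{7} = - \frac{127}{7}$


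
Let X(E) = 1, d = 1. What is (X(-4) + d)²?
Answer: 4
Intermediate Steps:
(X(-4) + d)² = (1 + 1)² = 2² = 4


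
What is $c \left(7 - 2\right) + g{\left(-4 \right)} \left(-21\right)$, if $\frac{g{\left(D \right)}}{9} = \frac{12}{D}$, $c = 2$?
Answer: $577$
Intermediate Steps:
$g{\left(D \right)} = \frac{108}{D}$ ($g{\left(D \right)} = 9 \frac{12}{D} = \frac{108}{D}$)
$c \left(7 - 2\right) + g{\left(-4 \right)} \left(-21\right) = 2 \left(7 - 2\right) + \frac{108}{-4} \left(-21\right) = 2 \cdot 5 + 108 \left(- \frac{1}{4}\right) \left(-21\right) = 10 - -567 = 10 + 567 = 577$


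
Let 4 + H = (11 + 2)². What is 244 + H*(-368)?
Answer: -60476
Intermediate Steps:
H = 165 (H = -4 + (11 + 2)² = -4 + 13² = -4 + 169 = 165)
244 + H*(-368) = 244 + 165*(-368) = 244 - 60720 = -60476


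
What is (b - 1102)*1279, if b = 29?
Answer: -1372367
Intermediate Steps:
(b - 1102)*1279 = (29 - 1102)*1279 = -1073*1279 = -1372367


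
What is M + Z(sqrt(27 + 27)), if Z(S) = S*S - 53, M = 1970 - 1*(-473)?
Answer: 2444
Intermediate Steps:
M = 2443 (M = 1970 + 473 = 2443)
Z(S) = -53 + S**2 (Z(S) = S**2 - 53 = -53 + S**2)
M + Z(sqrt(27 + 27)) = 2443 + (-53 + (sqrt(27 + 27))**2) = 2443 + (-53 + (sqrt(54))**2) = 2443 + (-53 + (3*sqrt(6))**2) = 2443 + (-53 + 54) = 2443 + 1 = 2444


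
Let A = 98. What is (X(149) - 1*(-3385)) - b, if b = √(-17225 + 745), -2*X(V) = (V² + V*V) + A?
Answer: -18865 - 4*I*√1030 ≈ -18865.0 - 128.37*I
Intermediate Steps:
X(V) = -49 - V² (X(V) = -((V² + V*V) + 98)/2 = -((V² + V²) + 98)/2 = -(2*V² + 98)/2 = -(98 + 2*V²)/2 = -49 - V²)
b = 4*I*√1030 (b = √(-16480) = 4*I*√1030 ≈ 128.37*I)
(X(149) - 1*(-3385)) - b = ((-49 - 1*149²) - 1*(-3385)) - 4*I*√1030 = ((-49 - 1*22201) + 3385) - 4*I*√1030 = ((-49 - 22201) + 3385) - 4*I*√1030 = (-22250 + 3385) - 4*I*√1030 = -18865 - 4*I*√1030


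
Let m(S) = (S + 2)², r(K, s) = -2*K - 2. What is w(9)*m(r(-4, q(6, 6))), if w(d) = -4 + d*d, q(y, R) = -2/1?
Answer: 4928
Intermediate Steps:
q(y, R) = -2 (q(y, R) = -2*1 = -2)
r(K, s) = -2 - 2*K
m(S) = (2 + S)²
w(d) = -4 + d²
w(9)*m(r(-4, q(6, 6))) = (-4 + 9²)*(2 + (-2 - 2*(-4)))² = (-4 + 81)*(2 + (-2 + 8))² = 77*(2 + 6)² = 77*8² = 77*64 = 4928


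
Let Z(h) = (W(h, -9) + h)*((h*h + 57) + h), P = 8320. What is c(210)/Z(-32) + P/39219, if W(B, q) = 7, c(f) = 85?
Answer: 42971677/205703655 ≈ 0.20890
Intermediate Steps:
Z(h) = (7 + h)*(57 + h + h²) (Z(h) = (7 + h)*((h*h + 57) + h) = (7 + h)*((h² + 57) + h) = (7 + h)*((57 + h²) + h) = (7 + h)*(57 + h + h²))
c(210)/Z(-32) + P/39219 = 85/(399 + (-32)³ + 8*(-32)² + 64*(-32)) + 8320/39219 = 85/(399 - 32768 + 8*1024 - 2048) + 8320*(1/39219) = 85/(399 - 32768 + 8192 - 2048) + 8320/39219 = 85/(-26225) + 8320/39219 = 85*(-1/26225) + 8320/39219 = -17/5245 + 8320/39219 = 42971677/205703655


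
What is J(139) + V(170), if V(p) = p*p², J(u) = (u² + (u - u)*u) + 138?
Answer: 4932459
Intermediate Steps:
J(u) = 138 + u² (J(u) = (u² + 0*u) + 138 = (u² + 0) + 138 = u² + 138 = 138 + u²)
V(p) = p³
J(139) + V(170) = (138 + 139²) + 170³ = (138 + 19321) + 4913000 = 19459 + 4913000 = 4932459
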